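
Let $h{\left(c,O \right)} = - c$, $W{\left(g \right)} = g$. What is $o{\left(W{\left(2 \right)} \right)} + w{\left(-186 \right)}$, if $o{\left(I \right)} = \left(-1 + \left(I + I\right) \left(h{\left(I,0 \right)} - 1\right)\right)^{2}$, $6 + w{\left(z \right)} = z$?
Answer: $-23$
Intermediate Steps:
$w{\left(z \right)} = -6 + z$
$o{\left(I \right)} = \left(-1 + 2 I \left(-1 - I\right)\right)^{2}$ ($o{\left(I \right)} = \left(-1 + \left(I + I\right) \left(- I - 1\right)\right)^{2} = \left(-1 + 2 I \left(-1 - I\right)\right)^{2}$)
$o{\left(W{\left(2 \right)} \right)} + w{\left(-186 \right)} = \left(1 + 2 \cdot 2 + 2 \cdot 2^{2}\right)^{2} - 192 = \left(1 + 4 + 2 \cdot 4\right)^{2} - 192 = \left(1 + 4 + 8\right)^{2} - 192 = 13^{2} - 192 = 169 - 192 = -23$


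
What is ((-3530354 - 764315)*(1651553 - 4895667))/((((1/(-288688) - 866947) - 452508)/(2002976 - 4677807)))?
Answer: 10758479189861186039503648/380910825041 ≈ 2.8244e+13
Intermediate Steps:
((-3530354 - 764315)*(1651553 - 4895667))/((((1/(-288688) - 866947) - 452508)/(2002976 - 4677807))) = (-4294669*(-3244114))/((((-1/288688 - 866947) - 452508)/(-2674831))) = 13932395828266/(((-250277195537/288688 - 452508)*(-1/2674831))) = 13932395828266/((-380910825041/288688*(-1/2674831))) = 13932395828266/(380910825041/772191611728) = 13932395828266*(772191611728/380910825041) = 10758479189861186039503648/380910825041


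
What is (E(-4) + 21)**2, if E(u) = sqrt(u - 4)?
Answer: 433 + 84*I*sqrt(2) ≈ 433.0 + 118.79*I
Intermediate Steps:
E(u) = sqrt(-4 + u)
(E(-4) + 21)**2 = (sqrt(-4 - 4) + 21)**2 = (sqrt(-8) + 21)**2 = (2*I*sqrt(2) + 21)**2 = (21 + 2*I*sqrt(2))**2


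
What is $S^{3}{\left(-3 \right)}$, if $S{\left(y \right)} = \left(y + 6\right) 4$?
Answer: $1728$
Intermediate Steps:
$S{\left(y \right)} = 24 + 4 y$ ($S{\left(y \right)} = \left(6 + y\right) 4 = 24 + 4 y$)
$S^{3}{\left(-3 \right)} = \left(24 + 4 \left(-3\right)\right)^{3} = \left(24 - 12\right)^{3} = 12^{3} = 1728$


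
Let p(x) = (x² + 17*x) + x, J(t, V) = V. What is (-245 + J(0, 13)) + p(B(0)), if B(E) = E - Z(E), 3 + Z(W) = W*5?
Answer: -169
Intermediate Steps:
Z(W) = -3 + 5*W (Z(W) = -3 + W*5 = -3 + 5*W)
B(E) = 3 - 4*E (B(E) = E - (-3 + 5*E) = E + (3 - 5*E) = 3 - 4*E)
p(x) = x² + 18*x
(-245 + J(0, 13)) + p(B(0)) = (-245 + 13) + (3 - 4*0)*(18 + (3 - 4*0)) = -232 + (3 + 0)*(18 + (3 + 0)) = -232 + 3*(18 + 3) = -232 + 3*21 = -232 + 63 = -169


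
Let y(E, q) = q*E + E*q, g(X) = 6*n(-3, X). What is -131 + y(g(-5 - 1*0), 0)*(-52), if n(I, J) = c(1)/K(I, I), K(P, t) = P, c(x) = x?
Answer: -131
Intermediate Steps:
n(I, J) = 1/I
g(X) = -2 (g(X) = 6/(-3) = 6*(-1/3) = -2)
y(E, q) = 2*E*q (y(E, q) = E*q + E*q = 2*E*q)
-131 + y(g(-5 - 1*0), 0)*(-52) = -131 + (2*(-2)*0)*(-52) = -131 + 0*(-52) = -131 + 0 = -131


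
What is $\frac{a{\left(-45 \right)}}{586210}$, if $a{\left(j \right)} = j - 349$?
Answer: $- \frac{197}{293105} \approx -0.00067211$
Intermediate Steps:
$a{\left(j \right)} = -349 + j$
$\frac{a{\left(-45 \right)}}{586210} = \frac{-349 - 45}{586210} = \left(-394\right) \frac{1}{586210} = - \frac{197}{293105}$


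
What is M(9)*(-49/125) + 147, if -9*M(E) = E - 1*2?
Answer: 165718/1125 ≈ 147.30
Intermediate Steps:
M(E) = 2/9 - E/9 (M(E) = -(E - 1*2)/9 = -(E - 2)/9 = -(-2 + E)/9 = 2/9 - E/9)
M(9)*(-49/125) + 147 = (2/9 - ⅑*9)*(-49/125) + 147 = (2/9 - 1)*(-49*1/125) + 147 = -7/9*(-49/125) + 147 = 343/1125 + 147 = 165718/1125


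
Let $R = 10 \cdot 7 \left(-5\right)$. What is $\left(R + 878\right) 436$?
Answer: $230208$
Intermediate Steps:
$R = -350$ ($R = 70 \left(-5\right) = -350$)
$\left(R + 878\right) 436 = \left(-350 + 878\right) 436 = 528 \cdot 436 = 230208$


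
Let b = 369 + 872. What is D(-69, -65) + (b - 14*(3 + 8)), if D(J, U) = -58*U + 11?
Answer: 4868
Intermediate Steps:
b = 1241
D(J, U) = 11 - 58*U
D(-69, -65) + (b - 14*(3 + 8)) = (11 - 58*(-65)) + (1241 - 14*(3 + 8)) = (11 + 3770) + (1241 - 14*11) = 3781 + (1241 - 154) = 3781 + 1087 = 4868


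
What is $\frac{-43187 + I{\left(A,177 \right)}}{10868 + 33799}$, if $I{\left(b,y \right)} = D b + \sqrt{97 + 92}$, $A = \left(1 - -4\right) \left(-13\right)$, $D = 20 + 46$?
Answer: $- \frac{47477}{44667} + \frac{\sqrt{21}}{14889} \approx -1.0626$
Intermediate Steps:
$D = 66$
$A = -65$ ($A = \left(1 + 4\right) \left(-13\right) = 5 \left(-13\right) = -65$)
$I{\left(b,y \right)} = 3 \sqrt{21} + 66 b$ ($I{\left(b,y \right)} = 66 b + \sqrt{97 + 92} = 66 b + \sqrt{189} = 66 b + 3 \sqrt{21} = 3 \sqrt{21} + 66 b$)
$\frac{-43187 + I{\left(A,177 \right)}}{10868 + 33799} = \frac{-43187 + \left(3 \sqrt{21} + 66 \left(-65\right)\right)}{10868 + 33799} = \frac{-43187 - \left(4290 - 3 \sqrt{21}\right)}{44667} = \left(-43187 - \left(4290 - 3 \sqrt{21}\right)\right) \frac{1}{44667} = \left(-47477 + 3 \sqrt{21}\right) \frac{1}{44667} = - \frac{47477}{44667} + \frac{\sqrt{21}}{14889}$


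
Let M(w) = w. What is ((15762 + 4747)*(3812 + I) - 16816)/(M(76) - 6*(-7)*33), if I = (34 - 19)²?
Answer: 82778017/1462 ≈ 56620.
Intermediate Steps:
I = 225 (I = 15² = 225)
((15762 + 4747)*(3812 + I) - 16816)/(M(76) - 6*(-7)*33) = ((15762 + 4747)*(3812 + 225) - 16816)/(76 - 6*(-7)*33) = (20509*4037 - 16816)/(76 + 42*33) = (82794833 - 16816)/(76 + 1386) = 82778017/1462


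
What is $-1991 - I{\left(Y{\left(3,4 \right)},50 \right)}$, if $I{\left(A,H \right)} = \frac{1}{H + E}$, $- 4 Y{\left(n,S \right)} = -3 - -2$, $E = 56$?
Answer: $- \frac{211047}{106} \approx -1991.0$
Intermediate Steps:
$Y{\left(n,S \right)} = \frac{1}{4}$ ($Y{\left(n,S \right)} = - \frac{-3 - -2}{4} = - \frac{-3 + 2}{4} = \left(- \frac{1}{4}\right) \left(-1\right) = \frac{1}{4}$)
$I{\left(A,H \right)} = \frac{1}{56 + H}$ ($I{\left(A,H \right)} = \frac{1}{H + 56} = \frac{1}{56 + H}$)
$-1991 - I{\left(Y{\left(3,4 \right)},50 \right)} = -1991 - \frac{1}{56 + 50} = -1991 - \frac{1}{106} = - \frac{211047}{106}$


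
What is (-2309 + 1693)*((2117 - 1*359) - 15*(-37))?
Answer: -1424808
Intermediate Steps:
(-2309 + 1693)*((2117 - 1*359) - 15*(-37)) = -616*((2117 - 359) + 555) = -616*(1758 + 555) = -616*2313 = -1424808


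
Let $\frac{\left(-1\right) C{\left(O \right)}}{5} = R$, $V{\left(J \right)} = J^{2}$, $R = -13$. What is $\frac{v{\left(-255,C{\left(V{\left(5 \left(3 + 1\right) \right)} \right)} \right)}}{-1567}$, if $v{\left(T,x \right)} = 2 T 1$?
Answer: $\frac{510}{1567} \approx 0.32546$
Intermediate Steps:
$C{\left(O \right)} = 65$ ($C{\left(O \right)} = \left(-5\right) \left(-13\right) = 65$)
$v{\left(T,x \right)} = 2 T$
$\frac{v{\left(-255,C{\left(V{\left(5 \left(3 + 1\right) \right)} \right)} \right)}}{-1567} = \frac{2 \left(-255\right)}{-1567} = \left(-510\right) \left(- \frac{1}{1567}\right) = \frac{510}{1567}$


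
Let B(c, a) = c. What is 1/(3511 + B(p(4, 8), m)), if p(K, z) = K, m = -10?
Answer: 1/3515 ≈ 0.00028449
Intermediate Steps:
1/(3511 + B(p(4, 8), m)) = 1/(3511 + 4) = 1/3515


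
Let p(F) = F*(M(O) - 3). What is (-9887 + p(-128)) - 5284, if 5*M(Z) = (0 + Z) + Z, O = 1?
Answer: -74191/5 ≈ -14838.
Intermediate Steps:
M(Z) = 2*Z/5 (M(Z) = ((0 + Z) + Z)/5 = (Z + Z)/5 = (2*Z)/5 = 2*Z/5)
p(F) = -13*F/5 (p(F) = F*((⅖)*1 - 3) = F*(⅖ - 3) = F*(-13/5) = -13*F/5)
(-9887 + p(-128)) - 5284 = (-9887 - 13/5*(-128)) - 5284 = (-9887 + 1664/5) - 5284 = -47771/5 - 5284 = -74191/5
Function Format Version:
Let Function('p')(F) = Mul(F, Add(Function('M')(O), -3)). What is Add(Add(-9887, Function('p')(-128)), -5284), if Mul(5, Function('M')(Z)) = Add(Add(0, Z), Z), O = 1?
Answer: Rational(-74191, 5) ≈ -14838.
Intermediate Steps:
Function('M')(Z) = Mul(Rational(2, 5), Z) (Function('M')(Z) = Mul(Rational(1, 5), Add(Add(0, Z), Z)) = Mul(Rational(1, 5), Add(Z, Z)) = Mul(Rational(1, 5), Mul(2, Z)) = Mul(Rational(2, 5), Z))
Function('p')(F) = Mul(Rational(-13, 5), F) (Function('p')(F) = Mul(F, Add(Mul(Rational(2, 5), 1), -3)) = Mul(F, Add(Rational(2, 5), -3)) = Mul(F, Rational(-13, 5)) = Mul(Rational(-13, 5), F))
Add(Add(-9887, Function('p')(-128)), -5284) = Add(Add(-9887, Mul(Rational(-13, 5), -128)), -5284) = Add(Add(-9887, Rational(1664, 5)), -5284) = Add(Rational(-47771, 5), -5284) = Rational(-74191, 5)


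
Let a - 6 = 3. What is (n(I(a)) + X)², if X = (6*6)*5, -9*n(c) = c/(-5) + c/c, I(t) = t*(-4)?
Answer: 64947481/2025 ≈ 32073.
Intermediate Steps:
a = 9 (a = 6 + 3 = 9)
I(t) = -4*t
n(c) = -⅑ + c/45 (n(c) = -(c/(-5) + c/c)/9 = -(c*(-⅕) + 1)/9 = -(-c/5 + 1)/9 = -(1 - c/5)/9 = -⅑ + c/45)
X = 180 (X = 36*5 = 180)
(n(I(a)) + X)² = ((-⅑ + (-4*9)/45) + 180)² = ((-⅑ + (1/45)*(-36)) + 180)² = ((-⅑ - ⅘) + 180)² = (-41/45 + 180)² = (8059/45)² = 64947481/2025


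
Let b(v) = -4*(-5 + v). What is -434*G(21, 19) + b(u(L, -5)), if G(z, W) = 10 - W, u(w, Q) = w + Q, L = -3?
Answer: 3958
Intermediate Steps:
u(w, Q) = Q + w
b(v) = 20 - 4*v
-434*G(21, 19) + b(u(L, -5)) = -434*(10 - 1*19) + (20 - 4*(-5 - 3)) = -434*(10 - 19) + (20 - 4*(-8)) = -434*(-9) + (20 + 32) = 3906 + 52 = 3958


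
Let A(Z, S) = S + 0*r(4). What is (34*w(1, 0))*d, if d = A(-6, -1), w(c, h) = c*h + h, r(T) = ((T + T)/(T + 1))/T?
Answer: 0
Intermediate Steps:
r(T) = 2/(1 + T) (r(T) = ((2*T)/(1 + T))/T = (2*T/(1 + T))/T = 2/(1 + T))
w(c, h) = h + c*h
A(Z, S) = S (A(Z, S) = S + 0*(2/(1 + 4)) = S + 0*(2/5) = S + 0*(2*(⅕)) = S + 0*(⅖) = S + 0 = S)
d = -1
(34*w(1, 0))*d = (34*(0*(1 + 1)))*(-1) = (34*(0*2))*(-1) = (34*0)*(-1) = 0*(-1) = 0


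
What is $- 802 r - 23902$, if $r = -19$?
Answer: $-8664$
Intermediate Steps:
$- 802 r - 23902 = \left(-802\right) \left(-19\right) - 23902 = 15238 - 23902 = -8664$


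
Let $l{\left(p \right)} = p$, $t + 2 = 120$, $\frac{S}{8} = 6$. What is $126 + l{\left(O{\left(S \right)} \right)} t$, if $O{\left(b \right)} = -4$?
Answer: $-346$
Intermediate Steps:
$S = 48$ ($S = 8 \cdot 6 = 48$)
$t = 118$ ($t = -2 + 120 = 118$)
$126 + l{\left(O{\left(S \right)} \right)} t = 126 - 472 = -346$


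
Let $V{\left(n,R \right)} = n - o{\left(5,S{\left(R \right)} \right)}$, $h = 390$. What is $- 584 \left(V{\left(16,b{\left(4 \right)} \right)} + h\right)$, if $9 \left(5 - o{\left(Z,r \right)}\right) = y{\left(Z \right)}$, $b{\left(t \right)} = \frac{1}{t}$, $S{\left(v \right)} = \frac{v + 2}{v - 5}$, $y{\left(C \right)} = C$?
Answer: $- \frac{2110576}{9} \approx -2.3451 \cdot 10^{5}$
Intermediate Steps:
$S{\left(v \right)} = \frac{2 + v}{-5 + v}$
$o{\left(Z,r \right)} = 5 - \frac{Z}{9}$
$V{\left(n,R \right)} = - \frac{40}{9} + n$ ($V{\left(n,R \right)} = n - \left(5 - \frac{5}{9}\right) = n - \frac{40}{9} = - \frac{40}{9} + n$)
$- 584 \left(V{\left(16,b{\left(4 \right)} \right)} + h\right) = - 584 \left(\left(- \frac{40}{9} + 16\right) + 390\right) = - 584 \left(\frac{104}{9} + 390\right) = \left(-584\right) \frac{3614}{9} = - \frac{2110576}{9}$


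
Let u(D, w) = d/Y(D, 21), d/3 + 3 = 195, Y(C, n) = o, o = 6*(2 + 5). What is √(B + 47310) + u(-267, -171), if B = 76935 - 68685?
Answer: 96/7 + 2*√13890 ≈ 249.43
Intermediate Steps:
o = 42 (o = 6*7 = 42)
B = 8250
Y(C, n) = 42
d = 576 (d = -9 + 3*195 = -9 + 585 = 576)
u(D, w) = 96/7 (u(D, w) = 576/42 = 576*(1/42) = 96/7)
√(B + 47310) + u(-267, -171) = √(8250 + 47310) + 96/7 = √55560 + 96/7 = 2*√13890 + 96/7 = 96/7 + 2*√13890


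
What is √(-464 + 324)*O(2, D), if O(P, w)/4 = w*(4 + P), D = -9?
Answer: -432*I*√35 ≈ -2555.7*I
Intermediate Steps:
O(P, w) = 4*w*(4 + P) (O(P, w) = 4*(w*(4 + P)) = 4*w*(4 + P))
√(-464 + 324)*O(2, D) = √(-464 + 324)*(4*(-9)*(4 + 2)) = √(-140)*(4*(-9)*6) = (2*I*√35)*(-216) = -432*I*√35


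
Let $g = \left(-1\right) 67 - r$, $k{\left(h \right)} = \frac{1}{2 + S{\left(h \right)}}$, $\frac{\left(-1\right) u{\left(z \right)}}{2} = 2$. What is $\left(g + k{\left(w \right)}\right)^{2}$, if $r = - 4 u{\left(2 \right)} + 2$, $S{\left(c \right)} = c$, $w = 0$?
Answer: $\frac{28561}{4} \approx 7140.3$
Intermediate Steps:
$u{\left(z \right)} = -4$ ($u{\left(z \right)} = \left(-2\right) 2 = -4$)
$k{\left(h \right)} = \frac{1}{2 + h}$
$r = 18$ ($r = \left(-4\right) \left(-4\right) + 2 = 16 + 2 = 18$)
$g = -85$ ($g = \left(-1\right) 67 - 18 = -67 - 18 = -85$)
$\left(g + k{\left(w \right)}\right)^{2} = \left(-85 + \frac{1}{2 + 0}\right)^{2} = \left(-85 + \frac{1}{2}\right)^{2} = \left(- \frac{169}{2}\right)^{2} = \frac{28561}{4}$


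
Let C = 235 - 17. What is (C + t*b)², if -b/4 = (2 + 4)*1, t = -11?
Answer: 232324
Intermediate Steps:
b = -24 (b = -4*(2 + 4) = -24 ≈ -24.000)
C = 218
(C + t*b)² = (218 - 11*(-24))² = (218 + 264)² = 482² = 232324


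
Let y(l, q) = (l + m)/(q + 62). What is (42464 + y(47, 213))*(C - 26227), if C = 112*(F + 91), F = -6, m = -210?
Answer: -195094939959/275 ≈ -7.0944e+8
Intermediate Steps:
y(l, q) = (-210 + l)/(62 + q) (y(l, q) = (l - 210)/(q + 62) = (-210 + l)/(62 + q))
C = 9520 (C = 112*(-6 + 91) = 112*85 = 9520)
(42464 + y(47, 213))*(C - 26227) = (42464 + (-210 + 47)/(62 + 213))*(9520 - 26227) = (42464 - 163/275)*(-16707) = (11677437/275)*(-16707) = -195094939959/275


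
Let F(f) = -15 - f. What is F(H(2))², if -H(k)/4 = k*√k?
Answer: 353 - 240*√2 ≈ 13.589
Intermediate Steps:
H(k) = -4*k^(3/2) (H(k) = -4*k*√k = -4*k^(3/2))
F(H(2))² = (-15 - (-4)*2^(3/2))² = (-15 - (-4)*2*√2)² = (-15 - (-8)*√2)² = (-15 + 8*√2)²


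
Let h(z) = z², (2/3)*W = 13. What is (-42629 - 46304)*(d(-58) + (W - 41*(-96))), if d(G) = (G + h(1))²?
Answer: -1281435597/2 ≈ -6.4072e+8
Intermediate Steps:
W = 39/2 (W = (3/2)*13 = 39/2 ≈ 19.500)
d(G) = (1 + G)² (d(G) = (G + 1²)² = (G + 1)² = (1 + G)²)
(-42629 - 46304)*(d(-58) + (W - 41*(-96))) = (-42629 - 46304)*((1 - 58)² + (39/2 - 41*(-96))) = -88933*((-57)² + (39/2 + 3936)) = -88933*(3249 + 7911/2) = -88933*14409/2 = -1281435597/2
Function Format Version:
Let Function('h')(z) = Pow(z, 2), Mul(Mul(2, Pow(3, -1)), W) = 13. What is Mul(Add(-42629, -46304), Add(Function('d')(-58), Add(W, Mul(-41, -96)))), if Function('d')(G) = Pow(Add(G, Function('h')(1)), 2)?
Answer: Rational(-1281435597, 2) ≈ -6.4072e+8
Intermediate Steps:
W = Rational(39, 2) (W = Mul(Rational(3, 2), 13) = Rational(39, 2) ≈ 19.500)
Function('d')(G) = Pow(Add(1, G), 2) (Function('d')(G) = Pow(Add(G, Pow(1, 2)), 2) = Pow(Add(G, 1), 2) = Pow(Add(1, G), 2))
Mul(Add(-42629, -46304), Add(Function('d')(-58), Add(W, Mul(-41, -96)))) = Mul(Add(-42629, -46304), Add(Pow(Add(1, -58), 2), Add(Rational(39, 2), Mul(-41, -96)))) = Mul(-88933, Add(Pow(-57, 2), Add(Rational(39, 2), 3936))) = Mul(-88933, Add(3249, Rational(7911, 2))) = Mul(-88933, Rational(14409, 2)) = Rational(-1281435597, 2)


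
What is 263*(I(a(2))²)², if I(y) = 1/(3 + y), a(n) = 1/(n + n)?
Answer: 67328/28561 ≈ 2.3573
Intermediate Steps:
a(n) = 1/(2*n)
263*(I(a(2))²)² = 263*((1/(3 + (½)/2))²)² = 263*((1/(3 + (½)*(½)))²)² = 263*((1/(3 + ¼))²)² = 263*((1/(13/4))²)² = 263*((4/13)²)² = 263*(16/169)² = 263*(256/28561) = 67328/28561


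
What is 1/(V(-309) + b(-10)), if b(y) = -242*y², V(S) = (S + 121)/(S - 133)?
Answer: -221/5348106 ≈ -4.1323e-5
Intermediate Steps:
V(S) = (121 + S)/(-133 + S)
1/(V(-309) + b(-10)) = 1/((121 - 309)/(-133 - 309) - 242*(-10)²) = 1/(-188/(-442) - 242*100) = 1/(-1/442*(-188) - 24200) = 1/(94/221 - 24200) = 1/(-5348106/221) = -221/5348106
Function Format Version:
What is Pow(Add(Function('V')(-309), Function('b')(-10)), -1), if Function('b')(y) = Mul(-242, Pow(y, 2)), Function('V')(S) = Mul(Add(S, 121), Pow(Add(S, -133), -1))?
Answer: Rational(-221, 5348106) ≈ -4.1323e-5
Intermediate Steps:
Function('V')(S) = Mul(Pow(Add(-133, S), -1), Add(121, S)) (Function('V')(S) = Mul(Add(121, S), Pow(Add(-133, S), -1)) = Mul(Pow(Add(-133, S), -1), Add(121, S)))
Pow(Add(Function('V')(-309), Function('b')(-10)), -1) = Pow(Add(Mul(Pow(Add(-133, -309), -1), Add(121, -309)), Mul(-242, Pow(-10, 2))), -1) = Pow(Add(Mul(Pow(-442, -1), -188), Mul(-242, 100)), -1) = Pow(Add(Mul(Rational(-1, 442), -188), -24200), -1) = Pow(Add(Rational(94, 221), -24200), -1) = Pow(Rational(-5348106, 221), -1) = Rational(-221, 5348106)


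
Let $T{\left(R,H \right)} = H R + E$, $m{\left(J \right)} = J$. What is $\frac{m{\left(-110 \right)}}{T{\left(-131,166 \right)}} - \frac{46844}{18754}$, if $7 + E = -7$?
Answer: $- \frac{50863125}{20404352} \approx -2.4928$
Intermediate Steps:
$E = -14$ ($E = -7 - 7 = -14$)
$T{\left(R,H \right)} = -14 + H R$ ($T{\left(R,H \right)} = H R - 14 = -14 + H R$)
$\frac{m{\left(-110 \right)}}{T{\left(-131,166 \right)}} - \frac{46844}{18754} = - \frac{110}{-14 + 166 \left(-131\right)} - \frac{46844}{18754} = - \frac{110}{-14 - 21746} - \frac{23422}{9377} = - \frac{110}{-21760} - \frac{23422}{9377} = \left(-110\right) \left(- \frac{1}{21760}\right) - \frac{23422}{9377} = \frac{11}{2176} - \frac{23422}{9377} = - \frac{50863125}{20404352}$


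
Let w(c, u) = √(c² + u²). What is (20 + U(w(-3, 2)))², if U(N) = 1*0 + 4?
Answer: 576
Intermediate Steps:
U(N) = 4 (U(N) = 0 + 4 = 4)
(20 + U(w(-3, 2)))² = (20 + 4)² = 24² = 576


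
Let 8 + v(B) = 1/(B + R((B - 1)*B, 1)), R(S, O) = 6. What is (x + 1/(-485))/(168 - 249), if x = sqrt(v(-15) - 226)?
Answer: 1/39285 - 7*I*sqrt(43)/243 ≈ 2.5455e-5 - 0.1889*I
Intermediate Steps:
v(B) = -8 + 1/(6 + B) (v(B) = -8 + 1/(B + 6) = -8 + 1/(6 + B))
x = 7*I*sqrt(43)/3 (x = sqrt((-47 - 8*(-15))/(6 - 15) - 226) = sqrt((-47 + 120)/(-9) - 226) = sqrt(-1/9*73 - 226) = sqrt(-73/9 - 226) = sqrt(-2107/9) = 7*I*sqrt(43)/3 ≈ 15.301*I)
(x + 1/(-485))/(168 - 249) = (7*I*sqrt(43)/3 + 1/(-485))/(168 - 249) = (7*I*sqrt(43)/3 - 1/485)/(-81) = (-1/485 + 7*I*sqrt(43)/3)*(-1/81) = 1/39285 - 7*I*sqrt(43)/243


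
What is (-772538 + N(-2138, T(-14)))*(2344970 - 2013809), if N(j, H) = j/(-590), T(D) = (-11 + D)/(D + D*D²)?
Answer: -75470810691201/295 ≈ -2.5583e+11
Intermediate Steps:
T(D) = (-11 + D)/(D + D³)
N(j, H) = -j/590 (N(j, H) = j*(-1/590) = -j/590)
(-772538 + N(-2138, T(-14)))*(2344970 - 2013809) = (-772538 - 1/590*(-2138))*(2344970 - 2013809) = (-772538 + 1069/295)*331161 = -227897641/295*331161 = -75470810691201/295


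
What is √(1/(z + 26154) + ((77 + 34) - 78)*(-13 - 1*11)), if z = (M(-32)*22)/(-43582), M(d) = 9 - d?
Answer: I*√2126031344659798115/51811033 ≈ 28.142*I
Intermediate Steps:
z = -41/1981 (z = ((9 - 1*(-32))*22)/(-43582) = ((9 + 32)*22)*(-1/43582) = (41*22)*(-1/43582) = 902*(-1/43582) = -41/1981 ≈ -0.020697)
√(1/(z + 26154) + ((77 + 34) - 78)*(-13 - 1*11)) = √(1/(-41/1981 + 26154) + ((77 + 34) - 78)*(-13 - 1*11)) = √(1/(51811033/1981) + (111 - 78)*(-13 - 11)) = √(1981/51811033 + 33*(-24)) = √(1981/51811033 - 792) = √(-41034336155/51811033) = I*√2126031344659798115/51811033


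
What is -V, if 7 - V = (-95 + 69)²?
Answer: 669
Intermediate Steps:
V = -669 (V = 7 - (-95 + 69)² = 7 - 1*(-26)² = 7 - 1*676 = 7 - 676 = -669)
-V = -1*(-669) = 669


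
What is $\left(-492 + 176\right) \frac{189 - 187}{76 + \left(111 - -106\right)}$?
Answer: $- \frac{632}{293} \approx -2.157$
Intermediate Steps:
$\left(-492 + 176\right) \frac{189 - 187}{76 + \left(111 - -106\right)} = - 316 \frac{2}{76 + \left(111 + 106\right)} = - 316 \frac{2}{76 + 217} = - 316 \cdot \frac{2}{293} = - 316 \cdot 2 \cdot \frac{1}{293} = \left(-316\right) \frac{2}{293} = - \frac{632}{293}$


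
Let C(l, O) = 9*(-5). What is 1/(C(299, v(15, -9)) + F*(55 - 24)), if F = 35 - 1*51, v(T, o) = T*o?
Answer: -1/541 ≈ -0.0018484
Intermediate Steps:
F = -16 (F = 35 - 51 = -16)
C(l, O) = -45
1/(C(299, v(15, -9)) + F*(55 - 24)) = 1/(-45 - 16*(55 - 24)) = 1/(-45 - 16*31) = 1/(-45 - 496) = 1/(-541) = -1/541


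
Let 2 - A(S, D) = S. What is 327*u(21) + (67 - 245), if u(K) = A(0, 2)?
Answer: 476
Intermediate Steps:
A(S, D) = 2 - S
u(K) = 2 (u(K) = 2 - 1*0 = 2 + 0 = 2)
327*u(21) + (67 - 245) = 327*2 + (67 - 245) = 654 - 178 = 476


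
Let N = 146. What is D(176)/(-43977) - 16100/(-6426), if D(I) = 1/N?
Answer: 2461245947/982358226 ≈ 2.5054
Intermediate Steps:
D(I) = 1/146
D(176)/(-43977) - 16100/(-6426) = (1/146)/(-43977) - 16100/(-6426) = (1/146)*(-1/43977) - 16100*(-1/6426) = -1/6420642 + 1150/459 = 2461245947/982358226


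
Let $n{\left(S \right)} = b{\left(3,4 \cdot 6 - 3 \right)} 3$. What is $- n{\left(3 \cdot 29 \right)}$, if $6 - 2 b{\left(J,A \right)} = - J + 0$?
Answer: $- \frac{27}{2} \approx -13.5$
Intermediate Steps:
$b{\left(J,A \right)} = 3 + \frac{J}{2}$ ($b{\left(J,A \right)} = 3 - \frac{- J + 0}{2} = 3 - \frac{\left(-1\right) J}{2} = 3 + \frac{J}{2}$)
$n{\left(S \right)} = \frac{27}{2}$ ($n{\left(S \right)} = \left(3 + \frac{1}{2} \cdot 3\right) 3 = \left(3 + \frac{3}{2}\right) 3 = \frac{9}{2} \cdot 3 = \frac{27}{2}$)
$- n{\left(3 \cdot 29 \right)} = \left(-1\right) \frac{27}{2} = - \frac{27}{2}$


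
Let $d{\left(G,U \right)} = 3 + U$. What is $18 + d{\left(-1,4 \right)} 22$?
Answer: $172$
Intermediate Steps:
$18 + d{\left(-1,4 \right)} 22 = 18 + \left(3 + 4\right) 22 = 18 + 7 \cdot 22 = 18 + 154 = 172$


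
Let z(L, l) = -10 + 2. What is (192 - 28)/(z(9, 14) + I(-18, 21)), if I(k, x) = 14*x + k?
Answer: 41/67 ≈ 0.61194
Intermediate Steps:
z(L, l) = -8
I(k, x) = k + 14*x
(192 - 28)/(z(9, 14) + I(-18, 21)) = (192 - 28)/(-8 + (-18 + 14*21)) = 164/(-8 + (-18 + 294)) = 164/(-8 + 276) = 164/268 = 164*(1/268) = 41/67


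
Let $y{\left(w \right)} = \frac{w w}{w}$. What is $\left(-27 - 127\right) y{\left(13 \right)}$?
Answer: $-2002$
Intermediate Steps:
$y{\left(w \right)} = w$ ($y{\left(w \right)} = \frac{w^{2}}{w} = w$)
$\left(-27 - 127\right) y{\left(13 \right)} = \left(-27 - 127\right) 13 = \left(-154\right) 13 = -2002$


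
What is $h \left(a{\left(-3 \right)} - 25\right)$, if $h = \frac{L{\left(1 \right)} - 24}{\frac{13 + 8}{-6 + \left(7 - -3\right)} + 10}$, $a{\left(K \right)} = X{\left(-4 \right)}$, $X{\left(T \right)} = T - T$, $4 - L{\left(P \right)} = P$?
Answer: $\frac{2100}{61} \approx 34.426$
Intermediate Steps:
$L{\left(P \right)} = 4 - P$
$X{\left(T \right)} = 0$
$a{\left(K \right)} = 0$
$h = - \frac{84}{61}$ ($h = \frac{\left(4 - 1\right) - 24}{\frac{13 + 8}{-6 + \left(7 - -3\right)} + 10} = \frac{\left(4 - 1\right) - 24}{\frac{21}{-6 + \left(7 + 3\right)} + 10} = \frac{3 - 24}{\frac{21}{-6 + 10} + 10} = - \frac{21}{\frac{21}{4} + 10} = - \frac{21}{\frac{61}{4}} = \left(-21\right) \frac{4}{61} = - \frac{84}{61} \approx -1.377$)
$h \left(a{\left(-3 \right)} - 25\right) = - \frac{84 \left(0 - 25\right)}{61} = \left(- \frac{84}{61}\right) \left(-25\right) = \frac{2100}{61}$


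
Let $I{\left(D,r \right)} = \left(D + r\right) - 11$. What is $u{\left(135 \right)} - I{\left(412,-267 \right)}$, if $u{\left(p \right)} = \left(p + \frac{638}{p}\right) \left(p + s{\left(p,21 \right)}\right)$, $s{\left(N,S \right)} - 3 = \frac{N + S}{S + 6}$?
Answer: $\frac{24245912}{1215} \approx 19955.0$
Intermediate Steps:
$s{\left(N,S \right)} = 3 + \frac{N + S}{6 + S}$ ($s{\left(N,S \right)} = 3 + \frac{N + S}{S + 6} = 3 + \frac{N + S}{6 + S}$)
$I{\left(D,r \right)} = -11 + D + r$
$u{\left(p \right)} = \left(\frac{34}{9} + \frac{28 p}{27}\right) \left(p + \frac{638}{p}\right)$ ($u{\left(p \right)} = \left(p + \frac{638}{p}\right) \left(p + \frac{18 + p + 4 \cdot 21}{6 + 21}\right) = \left(p + \frac{638}{p}\right) \left(p + \frac{18 + p + 84}{27}\right) = \left(p + \frac{638}{p}\right) \left(p + \frac{102 + p}{27}\right) = \left(p + \frac{638}{p}\right) \left(p + \left(\frac{34}{9} + \frac{p}{27}\right)\right) = \left(p + \frac{638}{p}\right) \left(\frac{34}{9} + \frac{28 p}{27}\right) = \left(\frac{34}{9} + \frac{28 p}{27}\right) \left(p + \frac{638}{p}\right)$)
$u{\left(135 \right)} - I{\left(412,-267 \right)} = \frac{2 \left(32538 + 14 \cdot 135^{3} + 51 \cdot 135^{2} + 8932 \cdot 135\right)}{27 \cdot 135} - \left(-11 + 412 - 267\right) = \frac{2}{27} \cdot \frac{1}{135} \left(32538 + 14 \cdot 2460375 + 51 \cdot 18225 + 1205820\right) - 134 = \frac{2}{27} \cdot \frac{1}{135} \left(32538 + 34445250 + 929475 + 1205820\right) - 134 = \frac{2}{27} \cdot \frac{1}{135} \cdot 36613083 - 134 = \frac{24408722}{1215} - 134 = \frac{24245912}{1215}$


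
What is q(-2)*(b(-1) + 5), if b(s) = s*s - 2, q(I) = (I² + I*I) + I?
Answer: 24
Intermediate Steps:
q(I) = I + 2*I² (q(I) = (I² + I²) + I = 2*I² + I = I + 2*I²)
b(s) = -2 + s² (b(s) = s² - 2 = -2 + s²)
q(-2)*(b(-1) + 5) = (-2*(1 + 2*(-2)))*((-2 + (-1)²) + 5) = (-2*(1 - 4))*((-2 + 1) + 5) = (-2*(-3))*(-1 + 5) = 6*4 = 24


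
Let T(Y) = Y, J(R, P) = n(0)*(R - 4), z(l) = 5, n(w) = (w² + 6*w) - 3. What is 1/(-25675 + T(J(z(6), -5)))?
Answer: -1/25678 ≈ -3.8944e-5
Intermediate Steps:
n(w) = -3 + w² + 6*w
J(R, P) = 12 - 3*R (J(R, P) = (-3 + 0² + 6*0)*(R - 4) = (-3 + 0 + 0)*(-4 + R) = -3*(-4 + R) = 12 - 3*R)
1/(-25675 + T(J(z(6), -5))) = 1/(-25675 + (12 - 3*5)) = 1/(-25675 + (12 - 15)) = 1/(-25675 - 3) = 1/(-25678) = -1/25678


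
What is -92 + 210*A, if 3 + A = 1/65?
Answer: -9344/13 ≈ -718.77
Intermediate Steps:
A = -194/65 (A = -3 + 1/65 = -194/65 ≈ -2.9846)
-92 + 210*A = -92 + 210*(-194/65) = -92 - 8148/13 = -9344/13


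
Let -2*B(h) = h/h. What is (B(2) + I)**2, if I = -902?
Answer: 3258025/4 ≈ 8.1451e+5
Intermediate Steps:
B(h) = -1/2 (B(h) = -h/(2*h) = -1/2*1 = -1/2)
(B(2) + I)**2 = (-1/2 - 902)**2 = (-1805/2)**2 = 3258025/4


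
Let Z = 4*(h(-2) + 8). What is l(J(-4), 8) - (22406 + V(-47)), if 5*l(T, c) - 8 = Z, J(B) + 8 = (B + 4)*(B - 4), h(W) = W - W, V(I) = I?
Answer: -22351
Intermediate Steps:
h(W) = 0
Z = 32 (Z = 4*(0 + 8) = 4*8 = 32)
J(B) = -8 + (-4 + B)*(4 + B) (J(B) = -8 + (B + 4)*(B - 4) = -8 + (4 + B)*(-4 + B) = -8 + (-4 + B)*(4 + B))
l(T, c) = 8 (l(T, c) = 8/5 + (1/5)*32 = 8/5 + 32/5 = 8)
l(J(-4), 8) - (22406 + V(-47)) = 8 - (22406 - 47) = 8 - 1*22359 = 8 - 22359 = -22351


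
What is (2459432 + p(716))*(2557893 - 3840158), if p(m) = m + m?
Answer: -3155479776960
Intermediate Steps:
p(m) = 2*m
(2459432 + p(716))*(2557893 - 3840158) = (2459432 + 2*716)*(2557893 - 3840158) = (2459432 + 1432)*(-1282265) = 2460864*(-1282265) = -3155479776960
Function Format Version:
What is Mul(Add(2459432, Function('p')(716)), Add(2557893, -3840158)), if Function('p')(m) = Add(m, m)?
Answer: -3155479776960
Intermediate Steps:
Function('p')(m) = Mul(2, m)
Mul(Add(2459432, Function('p')(716)), Add(2557893, -3840158)) = Mul(Add(2459432, Mul(2, 716)), Add(2557893, -3840158)) = Mul(Add(2459432, 1432), -1282265) = Mul(2460864, -1282265) = -3155479776960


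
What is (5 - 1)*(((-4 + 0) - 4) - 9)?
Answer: -68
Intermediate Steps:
(5 - 1)*(((-4 + 0) - 4) - 9) = 4*((-4 - 4) - 9) = 4*(-8 - 9) = 4*(-17) = -68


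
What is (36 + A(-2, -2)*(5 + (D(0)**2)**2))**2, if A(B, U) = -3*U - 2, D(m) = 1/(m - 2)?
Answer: 50625/16 ≈ 3164.1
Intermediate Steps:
D(m) = 1/(-2 + m)
A(B, U) = -2 - 3*U
(36 + A(-2, -2)*(5 + (D(0)**2)**2))**2 = (36 + (-2 - 3*(-2))*(5 + ((1/(-2 + 0))**2)**2))**2 = (36 + (-2 + 6)*(5 + ((1/(-2))**2)**2))**2 = (36 + 4*(5 + ((-1/2)**2)**2))**2 = (36 + 4*(5 + (1/4)**2))**2 = (36 + 4*(5 + 1/16))**2 = (36 + 4*(81/16))**2 = (36 + 81/4)**2 = (225/4)**2 = 50625/16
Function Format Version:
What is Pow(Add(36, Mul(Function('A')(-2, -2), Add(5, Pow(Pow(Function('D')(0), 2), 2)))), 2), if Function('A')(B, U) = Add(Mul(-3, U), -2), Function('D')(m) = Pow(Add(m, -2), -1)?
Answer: Rational(50625, 16) ≈ 3164.1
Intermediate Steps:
Function('D')(m) = Pow(Add(-2, m), -1)
Function('A')(B, U) = Add(-2, Mul(-3, U))
Pow(Add(36, Mul(Function('A')(-2, -2), Add(5, Pow(Pow(Function('D')(0), 2), 2)))), 2) = Pow(Add(36, Mul(Add(-2, Mul(-3, -2)), Add(5, Pow(Pow(Pow(Add(-2, 0), -1), 2), 2)))), 2) = Pow(Add(36, Mul(Add(-2, 6), Add(5, Pow(Pow(Pow(-2, -1), 2), 2)))), 2) = Pow(Add(36, Mul(4, Add(5, Pow(Pow(Rational(-1, 2), 2), 2)))), 2) = Pow(Add(36, Mul(4, Add(5, Pow(Rational(1, 4), 2)))), 2) = Pow(Add(36, Mul(4, Add(5, Rational(1, 16)))), 2) = Pow(Add(36, Mul(4, Rational(81, 16))), 2) = Pow(Add(36, Rational(81, 4)), 2) = Pow(Rational(225, 4), 2) = Rational(50625, 16)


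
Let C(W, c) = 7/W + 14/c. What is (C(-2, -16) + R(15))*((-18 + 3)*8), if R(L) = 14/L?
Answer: 413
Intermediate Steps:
(C(-2, -16) + R(15))*((-18 + 3)*8) = ((7/(-2) + 14/(-16)) + 14/15)*((-18 + 3)*8) = ((7*(-½) + 14*(-1/16)) + 14*(1/15))*(-15*8) = ((-7/2 - 7/8) + 14/15)*(-120) = (-35/8 + 14/15)*(-120) = -413/120*(-120) = 413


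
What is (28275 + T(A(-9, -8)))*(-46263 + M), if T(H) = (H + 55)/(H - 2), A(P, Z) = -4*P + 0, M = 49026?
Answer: 2656461483/34 ≈ 7.8131e+7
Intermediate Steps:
A(P, Z) = -4*P
T(H) = (55 + H)/(-2 + H)
(28275 + T(A(-9, -8)))*(-46263 + M) = (28275 + (55 - 4*(-9))/(-2 - 4*(-9)))*(-46263 + 49026) = (28275 + (55 + 36)/(-2 + 36))*2763 = (28275 + 91/34)*2763 = (961441/34)*2763 = 2656461483/34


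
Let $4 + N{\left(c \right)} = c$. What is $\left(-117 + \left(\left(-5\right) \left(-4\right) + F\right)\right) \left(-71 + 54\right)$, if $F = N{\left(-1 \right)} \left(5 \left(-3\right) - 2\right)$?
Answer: $204$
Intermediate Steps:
$N{\left(c \right)} = -4 + c$
$F = 85$ ($F = \left(-4 - 1\right) \left(5 \left(-3\right) - 2\right) = - 5 \left(-15 - 2\right) = \left(-5\right) \left(-17\right) = 85$)
$\left(-117 + \left(\left(-5\right) \left(-4\right) + F\right)\right) \left(-71 + 54\right) = \left(-117 + \left(\left(-5\right) \left(-4\right) + 85\right)\right) \left(-71 + 54\right) = \left(-117 + \left(20 + 85\right)\right) \left(-17\right) = \left(-117 + 105\right) \left(-17\right) = \left(-12\right) \left(-17\right) = 204$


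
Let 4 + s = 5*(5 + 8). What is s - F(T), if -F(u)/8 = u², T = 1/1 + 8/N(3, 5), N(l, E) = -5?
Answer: 1597/25 ≈ 63.880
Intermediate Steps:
T = -⅗ (T = 1/1 + 8/(-5) = 1*1 + 8*(-⅕) = 1 - 8/5 = -⅗ ≈ -0.60000)
F(u) = -8*u²
s = 61 (s = -4 + 5*(5 + 8) = -4 + 5*13 = -4 + 65 = 61)
s - F(T) = 61 - (-8)*(-⅗)² = 61 - (-8)*9/25 = 61 - 1*(-72/25) = 61 + 72/25 = 1597/25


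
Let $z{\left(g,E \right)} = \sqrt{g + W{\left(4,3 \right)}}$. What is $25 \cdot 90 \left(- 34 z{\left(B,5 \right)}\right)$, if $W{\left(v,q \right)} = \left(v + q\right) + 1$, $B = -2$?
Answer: $- 76500 \sqrt{6} \approx -1.8739 \cdot 10^{5}$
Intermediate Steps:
$W{\left(v,q \right)} = 1 + q + v$ ($W{\left(v,q \right)} = \left(q + v\right) + 1 = 1 + q + v$)
$z{\left(g,E \right)} = \sqrt{8 + g}$ ($z{\left(g,E \right)} = \sqrt{g + \left(1 + 3 + 4\right)} = \sqrt{g + 8} = \sqrt{8 + g}$)
$25 \cdot 90 \left(- 34 z{\left(B,5 \right)}\right) = 25 \cdot 90 \left(- 34 \sqrt{8 - 2}\right) = 2250 \left(- 34 \sqrt{6}\right) = - 76500 \sqrt{6}$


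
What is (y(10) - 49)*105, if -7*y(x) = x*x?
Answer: -6645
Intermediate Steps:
y(x) = -x**2/7 (y(x) = -x*x/7 = -x**2/7)
(y(10) - 49)*105 = (-1/7*10**2 - 49)*105 = (-1/7*100 - 49)*105 = (-100/7 - 49)*105 = -443/7*105 = -6645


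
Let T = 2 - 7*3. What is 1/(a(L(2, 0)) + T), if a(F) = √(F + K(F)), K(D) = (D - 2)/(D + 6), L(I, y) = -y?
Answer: -57/1084 - I*√3/1084 ≈ -0.052583 - 0.0015978*I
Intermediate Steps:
K(D) = (-2 + D)/(6 + D)
a(F) = √(F + (-2 + F)/(6 + F))
T = -19 (T = 2 - 21 = -19)
1/(a(L(2, 0)) + T) = 1/(√((-2 - 1*0 + (-1*0)*(6 - 1*0))/(6 - 1*0)) - 19) = 1/(√((-2 + 0 + 0*(6 + 0))/(6 + 0)) - 19) = 1/(√((-2 + 0 + 0*6)/6) - 19) = 1/(√((-2 + 0 + 0)/6) - 19) = 1/(√((⅙)*(-2)) - 19) = 1/(√(-⅓) - 19) = 1/(I*√3/3 - 19) = 1/(-19 + I*√3/3)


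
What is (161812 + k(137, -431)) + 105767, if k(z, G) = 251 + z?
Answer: 267967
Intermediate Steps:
(161812 + k(137, -431)) + 105767 = (161812 + (251 + 137)) + 105767 = (161812 + 388) + 105767 = 162200 + 105767 = 267967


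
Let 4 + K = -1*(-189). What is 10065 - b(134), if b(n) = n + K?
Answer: 9746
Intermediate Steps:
K = 185 (K = -4 - 1*(-189) = -4 + 189 = 185)
b(n) = 185 + n (b(n) = n + 185 = 185 + n)
10065 - b(134) = 10065 - (185 + 134) = 10065 - 1*319 = 10065 - 319 = 9746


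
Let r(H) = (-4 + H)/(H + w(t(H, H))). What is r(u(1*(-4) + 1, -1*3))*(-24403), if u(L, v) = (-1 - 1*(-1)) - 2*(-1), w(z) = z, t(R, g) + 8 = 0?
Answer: -24403/3 ≈ -8134.3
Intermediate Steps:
t(R, g) = -8 (t(R, g) = -8 + 0 = -8)
u(L, v) = 2 (u(L, v) = (-1 + 1) + 2 = 0 + 2 = 2)
r(H) = (-4 + H)/(-8 + H) (r(H) = (-4 + H)/(H - 8) = (-4 + H)/(-8 + H))
r(u(1*(-4) + 1, -1*3))*(-24403) = ((-4 + 2)/(-8 + 2))*(-24403) = (-2/(-6))*(-24403) = -⅙*(-2)*(-24403) = (⅓)*(-24403) = -24403/3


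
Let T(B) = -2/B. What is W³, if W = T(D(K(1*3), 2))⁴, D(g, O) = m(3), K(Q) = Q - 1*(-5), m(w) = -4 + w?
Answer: 4096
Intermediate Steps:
K(Q) = 5 + Q (K(Q) = Q + 5 = 5 + Q)
D(g, O) = -1 (D(g, O) = -4 + 3 = -1)
W = 16 (W = (-2/(-1))⁴ = (-2*(-1))⁴ = 2⁴ = 16)
W³ = 16³ = 4096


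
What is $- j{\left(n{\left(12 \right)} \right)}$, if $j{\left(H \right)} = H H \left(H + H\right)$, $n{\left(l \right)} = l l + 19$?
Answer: $-8661494$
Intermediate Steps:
$n{\left(l \right)} = 19 + l^{2}$ ($n{\left(l \right)} = l^{2} + 19 = 19 + l^{2}$)
$j{\left(H \right)} = 2 H^{3}$ ($j{\left(H \right)} = H^{2} \cdot 2 H = 2 H^{3}$)
$- j{\left(n{\left(12 \right)} \right)} = - 2 \left(19 + 12^{2}\right)^{3} = - 2 \left(19 + 144\right)^{3} = - 2 \cdot 163^{3} = - 2 \cdot 4330747 = \left(-1\right) 8661494 = -8661494$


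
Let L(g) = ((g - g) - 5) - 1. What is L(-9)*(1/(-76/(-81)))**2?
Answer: -19683/2888 ≈ -6.8154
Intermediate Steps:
L(g) = -6 (L(g) = (0 - 5) - 1 = -5 - 1 = -6)
L(-9)*(1/(-76/(-81)))**2 = -6*(1/(-76/(-81)))**2 = -6*(1/(-76*(-1/81)))**2 = -6*(1/(76/81))**2 = -6*(81/76)**2 = -6*6561/5776 = -19683/2888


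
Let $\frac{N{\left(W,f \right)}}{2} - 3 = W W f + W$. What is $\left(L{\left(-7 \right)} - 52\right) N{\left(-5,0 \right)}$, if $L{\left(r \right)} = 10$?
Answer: $168$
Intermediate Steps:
$N{\left(W,f \right)} = 6 + 2 W + 2 f W^{2}$ ($N{\left(W,f \right)} = 6 + 2 \left(W W f + W\right) = 6 + 2 \left(W^{2} f + W\right) = 6 + 2 \left(f W^{2} + W\right) = 6 + 2 \left(W + f W^{2}\right) = 6 + \left(2 W + 2 f W^{2}\right) = 6 + 2 W + 2 f W^{2}$)
$\left(L{\left(-7 \right)} - 52\right) N{\left(-5,0 \right)} = \left(10 - 52\right) \left(6 + 2 \left(-5\right) + 2 \cdot 0 \left(-5\right)^{2}\right) = - 42 \left(6 - 10 + 2 \cdot 0 \cdot 25\right) = - 42 \left(6 - 10 + 0\right) = \left(-42\right) \left(-4\right) = 168$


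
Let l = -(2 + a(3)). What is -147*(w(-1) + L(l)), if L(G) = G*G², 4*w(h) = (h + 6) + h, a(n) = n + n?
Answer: 75117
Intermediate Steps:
a(n) = 2*n
l = -8 (l = -(2 + 2*3) = -(2 + 6) = -1*8 = -8)
w(h) = 3/2 + h/2 (w(h) = ((h + 6) + h)/4 = ((6 + h) + h)/4 = (6 + 2*h)/4 = 3/2 + h/2)
L(G) = G³
-147*(w(-1) + L(l)) = -147*((3/2 + (½)*(-1)) + (-8)³) = -147*((3/2 - ½) - 512) = -147*(1 - 512) = -147*(-511) = 75117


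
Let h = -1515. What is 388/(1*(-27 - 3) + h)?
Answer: -388/1545 ≈ -0.25113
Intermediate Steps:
388/(1*(-27 - 3) + h) = 388/(1*(-27 - 3) - 1515) = 388/(1*(-30) - 1515) = 388/(-30 - 1515) = 388/(-1545) = 388*(-1/1545) = -388/1545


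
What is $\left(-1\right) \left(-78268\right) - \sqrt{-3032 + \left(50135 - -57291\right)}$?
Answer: $78268 - \sqrt{104394} \approx 77945.0$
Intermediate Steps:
$\left(-1\right) \left(-78268\right) - \sqrt{-3032 + \left(50135 - -57291\right)} = 78268 - \sqrt{-3032 + \left(50135 + 57291\right)} = 78268 - \sqrt{-3032 + 107426} = 78268 - \sqrt{104394}$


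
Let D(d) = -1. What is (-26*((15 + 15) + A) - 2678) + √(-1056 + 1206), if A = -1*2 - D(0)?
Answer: -3432 + 5*√6 ≈ -3419.8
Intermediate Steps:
A = -1 (A = -1*2 - 1*(-1) = -2 + 1 = -1)
(-26*((15 + 15) + A) - 2678) + √(-1056 + 1206) = (-26*((15 + 15) - 1) - 2678) + √(-1056 + 1206) = (-26*(30 - 1) - 2678) + √150 = (-26*29 - 2678) + 5*√6 = (-754 - 2678) + 5*√6 = -3432 + 5*√6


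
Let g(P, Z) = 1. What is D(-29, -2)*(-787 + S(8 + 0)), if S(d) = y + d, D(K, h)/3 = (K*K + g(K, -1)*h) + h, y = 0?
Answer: -1956069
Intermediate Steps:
D(K, h) = 3*K² + 6*h (D(K, h) = 3*((K*K + 1*h) + h) = 3*((K² + h) + h) = 3*((h + K²) + h) = 3*(K² + 2*h) = 3*K² + 6*h)
S(d) = d (S(d) = 0 + d = d)
D(-29, -2)*(-787 + S(8 + 0)) = (3*(-29)² + 6*(-2))*(-787 + (8 + 0)) = (3*841 - 12)*(-787 + 8) = (2523 - 12)*(-779) = 2511*(-779) = -1956069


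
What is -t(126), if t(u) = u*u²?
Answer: -2000376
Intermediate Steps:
t(u) = u³
-t(126) = -1*126³ = -1*2000376 = -2000376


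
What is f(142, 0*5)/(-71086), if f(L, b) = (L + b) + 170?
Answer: -156/35543 ≈ -0.0043890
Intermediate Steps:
f(L, b) = 170 + L + b
f(142, 0*5)/(-71086) = (170 + 142 + 0*5)/(-71086) = (170 + 142 + 0)*(-1/71086) = 312*(-1/71086) = -156/35543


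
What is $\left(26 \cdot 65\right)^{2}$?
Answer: $2856100$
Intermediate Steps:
$\left(26 \cdot 65\right)^{2} = 1690^{2} = 2856100$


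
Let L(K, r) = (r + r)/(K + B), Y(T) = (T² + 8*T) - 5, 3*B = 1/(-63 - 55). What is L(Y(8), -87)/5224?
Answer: -15399/56864546 ≈ -0.00027080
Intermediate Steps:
B = -1/354 (B = 1/(3*(-63 - 55)) = (⅓)/(-118) = (⅓)*(-1/118) = -1/354 ≈ -0.0028249)
Y(T) = -5 + T² + 8*T
L(K, r) = 2*r/(-1/354 + K) (L(K, r) = (r + r)/(K - 1/354) = (2*r)/(-1/354 + K) = 2*r/(-1/354 + K))
L(Y(8), -87)/5224 = (708*(-87)/(-1 + 354*(-5 + 8² + 8*8)))/5224 = (708*(-87)/(-1 + 354*(-5 + 64 + 64)))*(1/5224) = (708*(-87)/(-1 + 354*123))*(1/5224) = (708*(-87)/(-1 + 43542))*(1/5224) = (708*(-87)/43541)*(1/5224) = (708*(-87)*(1/43541))*(1/5224) = -61596/43541*1/5224 = -15399/56864546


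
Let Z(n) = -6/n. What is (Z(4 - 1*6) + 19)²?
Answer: 484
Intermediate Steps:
(Z(4 - 1*6) + 19)² = (-6/(4 - 1*6) + 19)² = (-6/(4 - 6) + 19)² = (-6/(-2) + 19)² = (-6*(-½) + 19)² = (3 + 19)² = 22² = 484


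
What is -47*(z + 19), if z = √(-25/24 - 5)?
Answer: -893 - 47*I*√870/12 ≈ -893.0 - 115.53*I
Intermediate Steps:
z = I*√870/12 (z = √(-25*1/24 - 5) = √(-25/24 - 5) = √(-145/24) = I*√870/12 ≈ 2.458*I)
-47*(z + 19) = -47*(I*√870/12 + 19) = -47*(19 + I*√870/12) = -893 - 47*I*√870/12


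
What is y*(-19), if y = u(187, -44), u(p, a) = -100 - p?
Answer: 5453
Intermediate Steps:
y = -287 (y = -100 - 1*187 = -100 - 187 = -287)
y*(-19) = -287*(-19) = 5453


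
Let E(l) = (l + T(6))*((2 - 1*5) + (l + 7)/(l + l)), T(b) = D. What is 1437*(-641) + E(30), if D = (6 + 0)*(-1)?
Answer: -4605871/5 ≈ -9.2117e+5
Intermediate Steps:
D = -6 (D = 6*(-1) = -6)
T(b) = -6
E(l) = (-6 + l)*(-3 + (7 + l)/(2*l)) (E(l) = (l - 6)*((2 - 1*5) + (l + 7)/(l + l)) = (-6 + l)*((2 - 5) + (7 + l)/((2*l))) = (-6 + l)*(-3 + (7 + l)*(1/(2*l))) = (-6 + l)*(-3 + (7 + l)/(2*l)))
1437*(-641) + E(30) = 1437*(-641) + (37/2 - 21/30 - 5/2*30) = -921117 + (37/2 - 21*1/30 - 75) = -921117 + (37/2 - 7/10 - 75) = -921117 - 286/5 = -4605871/5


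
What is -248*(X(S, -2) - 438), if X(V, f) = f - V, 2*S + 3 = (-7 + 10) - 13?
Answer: 107508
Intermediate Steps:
S = -13/2 (S = -3/2 + ((-7 + 10) - 13)/2 = -3/2 + (3 - 13)/2 = -3/2 + (1/2)*(-10) = -3/2 - 5 = -13/2 ≈ -6.5000)
-248*(X(S, -2) - 438) = -248*((-2 - 1*(-13/2)) - 438) = -248*((-2 + 13/2) - 438) = -248*(9/2 - 438) = -248*(-867/2) = 107508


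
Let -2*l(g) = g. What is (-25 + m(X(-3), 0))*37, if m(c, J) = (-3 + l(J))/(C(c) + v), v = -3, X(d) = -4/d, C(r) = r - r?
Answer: -888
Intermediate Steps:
C(r) = 0
l(g) = -g/2
m(c, J) = 1 + J/6 (m(c, J) = (-3 - J/2)/(0 - 3) = (-3 - J/2)/(-3) = (-3 - J/2)*(-⅓) = 1 + J/6)
(-25 + m(X(-3), 0))*37 = (-25 + (1 + (⅙)*0))*37 = (-25 + (1 + 0))*37 = (-25 + 1)*37 = -24*37 = -888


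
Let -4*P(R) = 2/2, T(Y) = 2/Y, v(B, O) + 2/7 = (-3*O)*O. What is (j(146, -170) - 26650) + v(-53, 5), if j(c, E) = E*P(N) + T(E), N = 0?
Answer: -31752529/1190 ≈ -26683.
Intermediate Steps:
v(B, O) = -2/7 - 3*O**2 (v(B, O) = -2/7 + (-3*O)*O = -2/7 - 3*O**2)
P(R) = -1/4 (P(R) = -1/(2*2) = -1/4*1 = -1/4)
j(c, E) = 2/E - E/4 (j(c, E) = E*(-1/4) + 2/E = -E/4 + 2/E = 2/E - E/4)
(j(146, -170) - 26650) + v(-53, 5) = ((2/(-170) - 1/4*(-170)) - 26650) + (-2/7 - 3*5**2) = ((2*(-1/170) + 85/2) - 26650) + (-2/7 - 3*25) = ((-1/85 + 85/2) - 26650) + (-2/7 - 75) = (7223/170 - 26650) - 527/7 = -4523277/170 - 527/7 = -31752529/1190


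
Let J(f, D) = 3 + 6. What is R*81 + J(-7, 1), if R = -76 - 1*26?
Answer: -8253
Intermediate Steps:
J(f, D) = 9
R = -102 (R = -76 - 26 = -102)
R*81 + J(-7, 1) = -102*81 + 9 = -8262 + 9 = -8253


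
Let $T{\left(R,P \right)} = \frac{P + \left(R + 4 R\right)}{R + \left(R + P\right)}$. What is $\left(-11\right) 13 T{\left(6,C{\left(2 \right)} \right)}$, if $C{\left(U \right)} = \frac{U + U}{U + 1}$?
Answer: $- \frac{6721}{20} \approx -336.05$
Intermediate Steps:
$C{\left(U \right)} = \frac{2 U}{1 + U}$
$T{\left(R,P \right)} = \frac{P + 5 R}{P + 2 R}$ ($T{\left(R,P \right)} = \frac{P + 5 R}{R + \left(P + R\right)} = \frac{P + 5 R}{P + 2 R}$)
$\left(-11\right) 13 T{\left(6,C{\left(2 \right)} \right)} = \left(-11\right) 13 \frac{2 \cdot 2 \frac{1}{1 + 2} + 5 \cdot 6}{2 \cdot 2 \frac{1}{1 + 2} + 2 \cdot 6} = - 143 \frac{2 \cdot 2 \cdot \frac{1}{3} + 30}{2 \cdot 2 \cdot \frac{1}{3} + 12} = - 143 \frac{\frac{4}{3} + 30}{\frac{4}{3} + 12} = - 143 \frac{1}{\frac{40}{3}} \cdot \frac{94}{3} = - 143 \cdot \frac{3}{40} \cdot \frac{94}{3} = \left(-143\right) \frac{47}{20} = - \frac{6721}{20}$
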